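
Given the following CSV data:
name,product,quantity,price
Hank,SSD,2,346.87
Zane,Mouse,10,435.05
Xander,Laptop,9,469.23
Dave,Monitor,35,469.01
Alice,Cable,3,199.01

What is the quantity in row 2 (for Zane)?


Row 2: Zane
Column 'quantity' = 10

ANSWER: 10


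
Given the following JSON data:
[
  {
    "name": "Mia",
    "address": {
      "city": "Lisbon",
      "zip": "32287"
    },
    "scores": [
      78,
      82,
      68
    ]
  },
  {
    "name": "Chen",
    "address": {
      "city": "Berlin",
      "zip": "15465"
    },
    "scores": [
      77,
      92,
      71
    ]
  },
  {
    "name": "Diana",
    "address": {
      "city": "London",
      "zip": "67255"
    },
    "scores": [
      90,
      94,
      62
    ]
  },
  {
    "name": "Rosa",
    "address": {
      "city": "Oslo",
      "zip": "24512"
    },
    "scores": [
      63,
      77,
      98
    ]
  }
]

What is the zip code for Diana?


Path: records[2].address.zip
Value: 67255

ANSWER: 67255


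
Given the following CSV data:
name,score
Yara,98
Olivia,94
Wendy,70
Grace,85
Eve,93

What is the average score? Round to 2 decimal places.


Scores: 98, 94, 70, 85, 93
Sum = 440
Count = 5
Average = 440 / 5 = 88.00

ANSWER: 88.00


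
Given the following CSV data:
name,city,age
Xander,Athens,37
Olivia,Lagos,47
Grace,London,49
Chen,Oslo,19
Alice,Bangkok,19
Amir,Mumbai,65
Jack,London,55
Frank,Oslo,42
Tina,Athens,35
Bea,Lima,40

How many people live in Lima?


Scanning city column for 'Lima':
  Row 10: Bea -> MATCH
Total matches: 1

ANSWER: 1


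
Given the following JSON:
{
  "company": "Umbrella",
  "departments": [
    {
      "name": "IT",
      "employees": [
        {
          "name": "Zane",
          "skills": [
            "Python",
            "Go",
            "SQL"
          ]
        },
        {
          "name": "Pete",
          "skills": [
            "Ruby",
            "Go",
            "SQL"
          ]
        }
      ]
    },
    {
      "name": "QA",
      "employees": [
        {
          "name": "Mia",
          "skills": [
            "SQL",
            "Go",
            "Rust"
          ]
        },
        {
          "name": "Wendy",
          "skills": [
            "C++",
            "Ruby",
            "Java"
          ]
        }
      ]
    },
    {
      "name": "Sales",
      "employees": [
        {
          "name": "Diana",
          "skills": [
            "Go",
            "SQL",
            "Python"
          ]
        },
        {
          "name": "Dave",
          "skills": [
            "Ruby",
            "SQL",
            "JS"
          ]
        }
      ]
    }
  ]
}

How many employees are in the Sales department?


Path: departments[2].employees
Count: 2

ANSWER: 2


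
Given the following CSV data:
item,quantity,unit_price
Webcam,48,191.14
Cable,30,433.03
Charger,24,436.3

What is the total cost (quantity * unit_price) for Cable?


Row: Cable
quantity = 30
unit_price = 433.03
total = 30 * 433.03 = 12990.9

ANSWER: 12990.9


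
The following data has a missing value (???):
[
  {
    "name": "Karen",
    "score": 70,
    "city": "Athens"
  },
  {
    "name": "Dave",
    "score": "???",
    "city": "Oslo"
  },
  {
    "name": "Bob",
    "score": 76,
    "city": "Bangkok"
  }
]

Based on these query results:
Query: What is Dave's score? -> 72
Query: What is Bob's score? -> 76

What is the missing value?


The missing value is Dave's score
From query: Dave's score = 72

ANSWER: 72


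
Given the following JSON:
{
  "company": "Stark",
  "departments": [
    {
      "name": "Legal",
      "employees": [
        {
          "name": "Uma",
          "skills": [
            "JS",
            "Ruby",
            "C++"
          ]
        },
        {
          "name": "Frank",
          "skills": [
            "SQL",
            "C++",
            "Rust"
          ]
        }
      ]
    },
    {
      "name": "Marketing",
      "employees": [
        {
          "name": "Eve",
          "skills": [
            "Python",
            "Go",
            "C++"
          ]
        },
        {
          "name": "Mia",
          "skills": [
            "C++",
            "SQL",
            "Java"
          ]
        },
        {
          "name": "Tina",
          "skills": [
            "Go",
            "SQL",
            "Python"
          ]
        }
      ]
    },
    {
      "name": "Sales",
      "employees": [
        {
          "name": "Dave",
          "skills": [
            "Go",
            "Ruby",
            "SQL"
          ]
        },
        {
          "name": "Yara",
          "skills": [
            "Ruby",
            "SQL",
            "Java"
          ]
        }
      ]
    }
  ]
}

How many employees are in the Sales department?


Path: departments[2].employees
Count: 2

ANSWER: 2


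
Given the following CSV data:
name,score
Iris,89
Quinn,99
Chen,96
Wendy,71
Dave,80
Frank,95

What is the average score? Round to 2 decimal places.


Scores: 89, 99, 96, 71, 80, 95
Sum = 530
Count = 6
Average = 530 / 6 = 88.33

ANSWER: 88.33


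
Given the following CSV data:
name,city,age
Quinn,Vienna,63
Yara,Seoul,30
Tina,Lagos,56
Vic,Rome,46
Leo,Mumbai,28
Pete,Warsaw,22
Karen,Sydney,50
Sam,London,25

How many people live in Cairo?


Scanning city column for 'Cairo':
Total matches: 0

ANSWER: 0


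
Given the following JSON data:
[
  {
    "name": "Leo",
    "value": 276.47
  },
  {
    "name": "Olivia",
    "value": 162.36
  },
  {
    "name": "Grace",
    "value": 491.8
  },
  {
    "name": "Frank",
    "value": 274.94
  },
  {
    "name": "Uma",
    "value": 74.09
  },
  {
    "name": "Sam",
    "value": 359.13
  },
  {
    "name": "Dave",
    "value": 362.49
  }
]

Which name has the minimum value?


Comparing values:
  Leo: 276.47
  Olivia: 162.36
  Grace: 491.8
  Frank: 274.94
  Uma: 74.09
  Sam: 359.13
  Dave: 362.49
Minimum: Uma (74.09)

ANSWER: Uma


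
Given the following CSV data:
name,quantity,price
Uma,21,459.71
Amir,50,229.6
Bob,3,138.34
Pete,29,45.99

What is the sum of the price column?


Values in 'price' column:
  Row 1: 459.71
  Row 2: 229.6
  Row 3: 138.34
  Row 4: 45.99
Sum = 459.71 + 229.6 + 138.34 + 45.99 = 873.64

ANSWER: 873.64


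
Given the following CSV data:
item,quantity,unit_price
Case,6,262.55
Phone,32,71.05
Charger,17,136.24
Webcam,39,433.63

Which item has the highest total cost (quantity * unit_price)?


Computing row totals:
  Case: 1575.3
  Phone: 2273.6
  Charger: 2316.08
  Webcam: 16911.57
Maximum: Webcam (16911.57)

ANSWER: Webcam


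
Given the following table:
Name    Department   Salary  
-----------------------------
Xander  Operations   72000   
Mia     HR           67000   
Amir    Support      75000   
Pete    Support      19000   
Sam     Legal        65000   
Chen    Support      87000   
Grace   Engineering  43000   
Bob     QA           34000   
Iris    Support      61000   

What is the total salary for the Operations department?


Operations department members:
  Xander: 72000
Total = 72000 = 72000

ANSWER: 72000


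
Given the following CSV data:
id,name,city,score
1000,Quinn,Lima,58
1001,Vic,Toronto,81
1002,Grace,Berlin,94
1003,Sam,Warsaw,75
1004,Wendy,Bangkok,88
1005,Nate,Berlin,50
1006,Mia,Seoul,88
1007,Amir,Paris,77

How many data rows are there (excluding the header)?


Counting rows (excluding header):
Header: id,name,city,score
Data rows: 8

ANSWER: 8


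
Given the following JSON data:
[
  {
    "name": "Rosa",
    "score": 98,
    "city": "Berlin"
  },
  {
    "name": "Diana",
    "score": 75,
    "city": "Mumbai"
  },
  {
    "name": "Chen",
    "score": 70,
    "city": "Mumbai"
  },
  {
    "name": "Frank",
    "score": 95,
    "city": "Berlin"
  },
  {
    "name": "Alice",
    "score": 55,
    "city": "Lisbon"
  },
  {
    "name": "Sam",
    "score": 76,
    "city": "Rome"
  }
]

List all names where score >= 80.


Filtering records where score >= 80:
  Rosa (score=98) -> YES
  Diana (score=75) -> no
  Chen (score=70) -> no
  Frank (score=95) -> YES
  Alice (score=55) -> no
  Sam (score=76) -> no


ANSWER: Rosa, Frank


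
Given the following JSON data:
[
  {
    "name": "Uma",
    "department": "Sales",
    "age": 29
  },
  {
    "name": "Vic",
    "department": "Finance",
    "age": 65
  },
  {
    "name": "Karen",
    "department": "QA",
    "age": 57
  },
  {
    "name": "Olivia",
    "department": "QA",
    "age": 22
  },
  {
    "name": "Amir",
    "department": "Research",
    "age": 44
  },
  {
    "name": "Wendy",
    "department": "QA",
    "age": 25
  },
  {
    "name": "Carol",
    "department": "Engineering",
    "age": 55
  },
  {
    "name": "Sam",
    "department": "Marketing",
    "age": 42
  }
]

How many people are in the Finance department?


Scanning records for department = Finance
  Record 1: Vic
Count: 1

ANSWER: 1


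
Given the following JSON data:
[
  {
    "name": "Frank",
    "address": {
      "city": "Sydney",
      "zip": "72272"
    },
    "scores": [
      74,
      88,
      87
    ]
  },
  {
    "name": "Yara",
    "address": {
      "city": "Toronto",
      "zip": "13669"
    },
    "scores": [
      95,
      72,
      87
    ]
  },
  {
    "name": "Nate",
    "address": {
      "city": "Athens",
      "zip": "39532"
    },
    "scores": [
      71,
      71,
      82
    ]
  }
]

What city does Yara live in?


Path: records[1].address.city
Value: Toronto

ANSWER: Toronto


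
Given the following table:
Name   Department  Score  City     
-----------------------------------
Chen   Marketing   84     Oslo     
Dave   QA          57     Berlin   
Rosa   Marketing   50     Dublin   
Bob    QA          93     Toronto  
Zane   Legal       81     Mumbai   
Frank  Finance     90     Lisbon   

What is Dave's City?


Row 2: Dave
City = Berlin

ANSWER: Berlin


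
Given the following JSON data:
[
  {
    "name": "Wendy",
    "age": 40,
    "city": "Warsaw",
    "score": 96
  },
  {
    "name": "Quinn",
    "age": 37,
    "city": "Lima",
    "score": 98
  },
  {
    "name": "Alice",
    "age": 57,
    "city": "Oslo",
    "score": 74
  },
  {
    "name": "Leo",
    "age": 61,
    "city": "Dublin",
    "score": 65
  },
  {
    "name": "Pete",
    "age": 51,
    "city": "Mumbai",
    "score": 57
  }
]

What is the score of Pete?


Looking up record where name = Pete
Record index: 4
Field 'score' = 57

ANSWER: 57


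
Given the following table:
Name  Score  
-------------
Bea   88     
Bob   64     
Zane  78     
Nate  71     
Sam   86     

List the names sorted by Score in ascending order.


Sorting by Score (ascending):
  Bob: 64
  Nate: 71
  Zane: 78
  Sam: 86
  Bea: 88


ANSWER: Bob, Nate, Zane, Sam, Bea


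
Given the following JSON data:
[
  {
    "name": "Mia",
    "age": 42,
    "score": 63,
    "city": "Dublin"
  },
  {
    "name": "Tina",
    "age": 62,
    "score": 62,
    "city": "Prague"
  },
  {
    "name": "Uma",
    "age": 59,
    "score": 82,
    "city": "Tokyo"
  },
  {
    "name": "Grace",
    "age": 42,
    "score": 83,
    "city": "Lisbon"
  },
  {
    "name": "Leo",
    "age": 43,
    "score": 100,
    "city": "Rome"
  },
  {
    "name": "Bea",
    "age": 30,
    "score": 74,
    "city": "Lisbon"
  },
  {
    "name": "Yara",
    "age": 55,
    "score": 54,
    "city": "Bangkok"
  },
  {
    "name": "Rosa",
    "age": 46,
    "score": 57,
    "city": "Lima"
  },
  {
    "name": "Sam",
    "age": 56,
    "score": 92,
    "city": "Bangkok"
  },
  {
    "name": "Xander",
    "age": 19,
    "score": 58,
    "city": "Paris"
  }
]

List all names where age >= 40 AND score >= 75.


Checking both conditions:
  Mia (age=42, score=63) -> no
  Tina (age=62, score=62) -> no
  Uma (age=59, score=82) -> YES
  Grace (age=42, score=83) -> YES
  Leo (age=43, score=100) -> YES
  Bea (age=30, score=74) -> no
  Yara (age=55, score=54) -> no
  Rosa (age=46, score=57) -> no
  Sam (age=56, score=92) -> YES
  Xander (age=19, score=58) -> no


ANSWER: Uma, Grace, Leo, Sam


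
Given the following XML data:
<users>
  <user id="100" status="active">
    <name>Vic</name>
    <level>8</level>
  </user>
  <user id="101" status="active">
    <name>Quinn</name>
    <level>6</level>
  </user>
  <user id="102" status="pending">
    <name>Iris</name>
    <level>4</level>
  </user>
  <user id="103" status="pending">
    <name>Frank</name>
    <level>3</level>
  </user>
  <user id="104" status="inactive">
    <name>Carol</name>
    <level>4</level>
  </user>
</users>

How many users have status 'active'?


Counting users with status='active':
  Vic (id=100) -> MATCH
  Quinn (id=101) -> MATCH
Count: 2

ANSWER: 2


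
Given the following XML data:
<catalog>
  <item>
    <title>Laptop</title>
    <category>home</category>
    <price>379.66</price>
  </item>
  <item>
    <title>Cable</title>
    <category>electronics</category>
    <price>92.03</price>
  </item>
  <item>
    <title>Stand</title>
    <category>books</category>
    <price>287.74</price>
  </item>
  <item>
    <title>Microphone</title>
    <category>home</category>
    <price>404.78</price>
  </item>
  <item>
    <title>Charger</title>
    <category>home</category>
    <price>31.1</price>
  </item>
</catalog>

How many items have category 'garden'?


Scanning <item> elements for <category>garden</category>:
Count: 0

ANSWER: 0


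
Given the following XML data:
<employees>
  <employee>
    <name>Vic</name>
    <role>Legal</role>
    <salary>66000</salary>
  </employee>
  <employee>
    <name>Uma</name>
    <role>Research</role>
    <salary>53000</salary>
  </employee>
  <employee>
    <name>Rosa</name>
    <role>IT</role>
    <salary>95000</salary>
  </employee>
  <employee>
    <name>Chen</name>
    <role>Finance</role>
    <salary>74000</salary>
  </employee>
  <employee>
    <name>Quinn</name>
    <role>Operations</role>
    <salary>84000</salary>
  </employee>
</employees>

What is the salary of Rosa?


Searching for <employee> with <name>Rosa</name>
Found at position 3
<salary>95000</salary>

ANSWER: 95000


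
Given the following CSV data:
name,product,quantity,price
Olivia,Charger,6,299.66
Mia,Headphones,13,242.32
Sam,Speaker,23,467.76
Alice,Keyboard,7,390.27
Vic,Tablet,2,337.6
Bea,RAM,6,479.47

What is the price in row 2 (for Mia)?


Row 2: Mia
Column 'price' = 242.32

ANSWER: 242.32


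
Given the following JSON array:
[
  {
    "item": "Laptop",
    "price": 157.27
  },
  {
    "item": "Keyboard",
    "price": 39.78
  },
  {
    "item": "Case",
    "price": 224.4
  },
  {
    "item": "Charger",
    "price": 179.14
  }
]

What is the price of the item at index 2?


Array index 2 -> Case
price = 224.4

ANSWER: 224.4


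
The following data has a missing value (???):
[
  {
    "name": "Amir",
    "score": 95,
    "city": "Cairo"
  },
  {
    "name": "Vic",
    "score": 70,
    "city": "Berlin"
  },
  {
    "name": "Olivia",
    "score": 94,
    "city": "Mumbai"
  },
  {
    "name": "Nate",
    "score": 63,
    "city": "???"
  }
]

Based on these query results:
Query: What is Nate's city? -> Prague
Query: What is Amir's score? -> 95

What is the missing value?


The missing value is Nate's city
From query: Nate's city = Prague

ANSWER: Prague


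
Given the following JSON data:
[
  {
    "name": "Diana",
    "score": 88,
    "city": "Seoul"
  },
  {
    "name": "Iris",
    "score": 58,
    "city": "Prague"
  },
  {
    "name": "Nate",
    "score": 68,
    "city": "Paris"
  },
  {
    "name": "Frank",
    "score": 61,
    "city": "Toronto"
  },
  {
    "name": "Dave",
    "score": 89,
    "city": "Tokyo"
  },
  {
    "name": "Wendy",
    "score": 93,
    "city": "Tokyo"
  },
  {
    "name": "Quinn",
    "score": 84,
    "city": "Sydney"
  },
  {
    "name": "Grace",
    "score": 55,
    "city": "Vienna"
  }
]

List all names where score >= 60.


Filtering records where score >= 60:
  Diana (score=88) -> YES
  Iris (score=58) -> no
  Nate (score=68) -> YES
  Frank (score=61) -> YES
  Dave (score=89) -> YES
  Wendy (score=93) -> YES
  Quinn (score=84) -> YES
  Grace (score=55) -> no


ANSWER: Diana, Nate, Frank, Dave, Wendy, Quinn


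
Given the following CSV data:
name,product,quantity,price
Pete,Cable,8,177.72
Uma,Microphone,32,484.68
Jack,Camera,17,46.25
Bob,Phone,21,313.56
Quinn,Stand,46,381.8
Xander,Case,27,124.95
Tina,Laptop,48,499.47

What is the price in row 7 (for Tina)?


Row 7: Tina
Column 'price' = 499.47

ANSWER: 499.47


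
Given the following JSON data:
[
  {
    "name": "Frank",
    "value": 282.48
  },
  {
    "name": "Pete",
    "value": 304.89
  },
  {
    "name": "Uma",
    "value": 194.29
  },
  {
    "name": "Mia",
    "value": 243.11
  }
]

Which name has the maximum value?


Comparing values:
  Frank: 282.48
  Pete: 304.89
  Uma: 194.29
  Mia: 243.11
Maximum: Pete (304.89)

ANSWER: Pete


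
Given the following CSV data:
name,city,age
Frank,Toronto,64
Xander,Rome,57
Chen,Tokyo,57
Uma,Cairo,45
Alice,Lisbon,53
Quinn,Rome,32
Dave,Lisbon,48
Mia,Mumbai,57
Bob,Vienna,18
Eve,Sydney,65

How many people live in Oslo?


Scanning city column for 'Oslo':
Total matches: 0

ANSWER: 0


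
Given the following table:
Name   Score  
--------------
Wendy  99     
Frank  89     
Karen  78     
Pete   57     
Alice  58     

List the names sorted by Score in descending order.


Sorting by Score (descending):
  Wendy: 99
  Frank: 89
  Karen: 78
  Alice: 58
  Pete: 57


ANSWER: Wendy, Frank, Karen, Alice, Pete


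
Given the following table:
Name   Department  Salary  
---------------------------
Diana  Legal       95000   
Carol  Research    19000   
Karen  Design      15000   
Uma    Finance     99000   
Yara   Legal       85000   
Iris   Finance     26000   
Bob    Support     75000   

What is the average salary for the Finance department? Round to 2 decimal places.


Finance department members:
  Uma: 99000
  Iris: 26000
Sum = 125000
Count = 2
Average = 125000 / 2 = 62500.00

ANSWER: 62500.00


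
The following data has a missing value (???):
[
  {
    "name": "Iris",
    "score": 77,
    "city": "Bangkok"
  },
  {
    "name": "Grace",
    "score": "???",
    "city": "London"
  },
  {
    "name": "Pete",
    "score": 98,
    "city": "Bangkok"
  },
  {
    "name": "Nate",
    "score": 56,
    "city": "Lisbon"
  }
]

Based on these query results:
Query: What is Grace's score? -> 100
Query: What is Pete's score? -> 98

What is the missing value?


The missing value is Grace's score
From query: Grace's score = 100

ANSWER: 100


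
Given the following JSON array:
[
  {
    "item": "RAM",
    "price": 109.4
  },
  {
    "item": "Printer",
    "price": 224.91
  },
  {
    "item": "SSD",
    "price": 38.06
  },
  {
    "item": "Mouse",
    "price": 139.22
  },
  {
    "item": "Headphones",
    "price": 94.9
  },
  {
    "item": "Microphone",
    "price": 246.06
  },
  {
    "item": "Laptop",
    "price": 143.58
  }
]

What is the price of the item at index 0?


Array index 0 -> RAM
price = 109.4

ANSWER: 109.4


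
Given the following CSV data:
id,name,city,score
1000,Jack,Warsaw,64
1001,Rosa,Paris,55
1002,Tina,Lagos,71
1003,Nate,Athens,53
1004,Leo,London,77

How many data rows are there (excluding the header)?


Counting rows (excluding header):
Header: id,name,city,score
Data rows: 5

ANSWER: 5


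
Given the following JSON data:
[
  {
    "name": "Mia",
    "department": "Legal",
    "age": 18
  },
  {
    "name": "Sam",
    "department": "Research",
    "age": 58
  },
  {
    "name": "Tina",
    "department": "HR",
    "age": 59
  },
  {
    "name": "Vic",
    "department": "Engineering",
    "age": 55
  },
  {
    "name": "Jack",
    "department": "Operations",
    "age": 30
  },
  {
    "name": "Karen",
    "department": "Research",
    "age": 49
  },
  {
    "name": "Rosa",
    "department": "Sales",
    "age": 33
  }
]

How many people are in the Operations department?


Scanning records for department = Operations
  Record 4: Jack
Count: 1

ANSWER: 1


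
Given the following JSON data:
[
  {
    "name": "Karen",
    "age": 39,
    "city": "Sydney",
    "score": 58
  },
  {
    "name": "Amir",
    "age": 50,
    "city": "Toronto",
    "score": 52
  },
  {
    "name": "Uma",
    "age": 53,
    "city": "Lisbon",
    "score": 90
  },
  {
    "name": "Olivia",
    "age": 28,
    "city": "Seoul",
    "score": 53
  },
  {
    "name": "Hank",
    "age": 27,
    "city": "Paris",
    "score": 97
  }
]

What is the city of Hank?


Looking up record where name = Hank
Record index: 4
Field 'city' = Paris

ANSWER: Paris


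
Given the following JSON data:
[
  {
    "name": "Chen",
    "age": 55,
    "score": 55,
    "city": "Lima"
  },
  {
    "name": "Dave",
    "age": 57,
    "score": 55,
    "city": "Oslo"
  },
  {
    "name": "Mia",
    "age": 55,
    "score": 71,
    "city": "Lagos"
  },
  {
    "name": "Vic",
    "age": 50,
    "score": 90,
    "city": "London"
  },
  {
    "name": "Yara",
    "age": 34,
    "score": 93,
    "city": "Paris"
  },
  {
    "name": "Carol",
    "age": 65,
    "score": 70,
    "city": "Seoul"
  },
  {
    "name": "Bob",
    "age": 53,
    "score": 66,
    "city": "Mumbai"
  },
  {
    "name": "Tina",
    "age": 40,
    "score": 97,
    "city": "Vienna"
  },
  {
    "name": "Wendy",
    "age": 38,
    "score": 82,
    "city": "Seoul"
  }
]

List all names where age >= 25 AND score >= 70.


Checking both conditions:
  Chen (age=55, score=55) -> no
  Dave (age=57, score=55) -> no
  Mia (age=55, score=71) -> YES
  Vic (age=50, score=90) -> YES
  Yara (age=34, score=93) -> YES
  Carol (age=65, score=70) -> YES
  Bob (age=53, score=66) -> no
  Tina (age=40, score=97) -> YES
  Wendy (age=38, score=82) -> YES


ANSWER: Mia, Vic, Yara, Carol, Tina, Wendy


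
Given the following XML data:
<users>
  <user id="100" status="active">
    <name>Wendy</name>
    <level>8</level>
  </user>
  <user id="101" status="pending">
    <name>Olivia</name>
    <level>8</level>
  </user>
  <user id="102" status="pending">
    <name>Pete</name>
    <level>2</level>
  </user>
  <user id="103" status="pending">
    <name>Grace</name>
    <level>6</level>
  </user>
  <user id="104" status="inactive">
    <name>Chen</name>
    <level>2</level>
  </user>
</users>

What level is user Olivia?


Finding user: Olivia
<level>8</level>

ANSWER: 8


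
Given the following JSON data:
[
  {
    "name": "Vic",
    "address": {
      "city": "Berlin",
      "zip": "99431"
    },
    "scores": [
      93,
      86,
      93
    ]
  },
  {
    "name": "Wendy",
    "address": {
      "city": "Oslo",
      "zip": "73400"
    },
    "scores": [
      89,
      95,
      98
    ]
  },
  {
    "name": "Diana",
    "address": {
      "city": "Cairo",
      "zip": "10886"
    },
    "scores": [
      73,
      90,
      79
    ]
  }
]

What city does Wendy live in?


Path: records[1].address.city
Value: Oslo

ANSWER: Oslo


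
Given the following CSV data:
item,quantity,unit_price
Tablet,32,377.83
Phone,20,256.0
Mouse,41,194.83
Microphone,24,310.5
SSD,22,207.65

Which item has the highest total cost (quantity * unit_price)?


Computing row totals:
  Tablet: 12090.56
  Phone: 5120.0
  Mouse: 7988.03
  Microphone: 7452.0
  SSD: 4568.3
Maximum: Tablet (12090.56)

ANSWER: Tablet


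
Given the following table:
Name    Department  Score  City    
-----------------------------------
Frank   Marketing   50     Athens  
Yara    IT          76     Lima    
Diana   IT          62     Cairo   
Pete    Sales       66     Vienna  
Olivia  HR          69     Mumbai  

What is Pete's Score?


Row 4: Pete
Score = 66

ANSWER: 66


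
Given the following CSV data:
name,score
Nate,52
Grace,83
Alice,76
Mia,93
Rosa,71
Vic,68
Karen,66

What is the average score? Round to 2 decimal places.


Scores: 52, 83, 76, 93, 71, 68, 66
Sum = 509
Count = 7
Average = 509 / 7 = 72.71

ANSWER: 72.71


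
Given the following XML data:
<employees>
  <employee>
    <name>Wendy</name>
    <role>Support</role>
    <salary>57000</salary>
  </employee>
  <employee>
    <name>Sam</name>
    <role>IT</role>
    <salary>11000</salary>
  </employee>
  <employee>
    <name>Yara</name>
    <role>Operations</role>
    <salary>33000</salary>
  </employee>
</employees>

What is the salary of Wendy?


Searching for <employee> with <name>Wendy</name>
Found at position 1
<salary>57000</salary>

ANSWER: 57000


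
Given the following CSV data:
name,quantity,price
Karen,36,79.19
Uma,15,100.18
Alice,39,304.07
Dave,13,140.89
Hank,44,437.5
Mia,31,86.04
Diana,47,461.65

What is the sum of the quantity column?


Values in 'quantity' column:
  Row 1: 36
  Row 2: 15
  Row 3: 39
  Row 4: 13
  Row 5: 44
  Row 6: 31
  Row 7: 47
Sum = 36 + 15 + 39 + 13 + 44 + 31 + 47 = 225

ANSWER: 225


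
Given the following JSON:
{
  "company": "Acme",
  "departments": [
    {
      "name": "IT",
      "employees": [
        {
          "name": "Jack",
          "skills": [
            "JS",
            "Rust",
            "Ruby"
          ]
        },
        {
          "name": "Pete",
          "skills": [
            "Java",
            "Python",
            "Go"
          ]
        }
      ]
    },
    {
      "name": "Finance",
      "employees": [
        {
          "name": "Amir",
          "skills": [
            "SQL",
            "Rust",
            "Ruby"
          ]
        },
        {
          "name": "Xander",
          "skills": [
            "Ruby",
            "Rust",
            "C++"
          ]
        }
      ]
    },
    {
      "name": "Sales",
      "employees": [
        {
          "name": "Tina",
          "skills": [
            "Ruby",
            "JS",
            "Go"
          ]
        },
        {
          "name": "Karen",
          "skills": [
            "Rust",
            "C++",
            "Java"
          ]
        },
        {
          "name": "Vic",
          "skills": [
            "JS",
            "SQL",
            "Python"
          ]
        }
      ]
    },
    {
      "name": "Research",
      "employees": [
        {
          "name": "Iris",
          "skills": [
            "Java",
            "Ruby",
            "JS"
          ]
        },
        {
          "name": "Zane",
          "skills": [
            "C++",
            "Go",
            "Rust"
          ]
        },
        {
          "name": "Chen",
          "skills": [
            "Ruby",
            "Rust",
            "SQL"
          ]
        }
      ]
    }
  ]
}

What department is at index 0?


Path: departments[0].name
Value: IT

ANSWER: IT


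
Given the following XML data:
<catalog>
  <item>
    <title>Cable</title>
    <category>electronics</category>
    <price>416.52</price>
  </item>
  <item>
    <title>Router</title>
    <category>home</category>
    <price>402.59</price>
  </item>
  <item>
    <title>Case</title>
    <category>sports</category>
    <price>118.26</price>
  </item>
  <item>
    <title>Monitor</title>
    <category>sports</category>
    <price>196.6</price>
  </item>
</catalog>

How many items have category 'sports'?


Scanning <item> elements for <category>sports</category>:
  Item 3: Case -> MATCH
  Item 4: Monitor -> MATCH
Count: 2

ANSWER: 2


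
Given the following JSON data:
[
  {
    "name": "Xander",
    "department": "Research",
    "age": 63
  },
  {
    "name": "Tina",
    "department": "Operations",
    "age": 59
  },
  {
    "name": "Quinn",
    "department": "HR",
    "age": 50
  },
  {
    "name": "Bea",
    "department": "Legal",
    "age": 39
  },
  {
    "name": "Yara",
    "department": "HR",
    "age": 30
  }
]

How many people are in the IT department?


Scanning records for department = IT
  No matches found
Count: 0

ANSWER: 0


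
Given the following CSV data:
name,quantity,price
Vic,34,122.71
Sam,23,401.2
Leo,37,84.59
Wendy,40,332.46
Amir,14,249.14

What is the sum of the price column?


Values in 'price' column:
  Row 1: 122.71
  Row 2: 401.2
  Row 3: 84.59
  Row 4: 332.46
  Row 5: 249.14
Sum = 122.71 + 401.2 + 84.59 + 332.46 + 249.14 = 1190.1

ANSWER: 1190.1


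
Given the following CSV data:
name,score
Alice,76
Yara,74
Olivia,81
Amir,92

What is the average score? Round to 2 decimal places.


Scores: 76, 74, 81, 92
Sum = 323
Count = 4
Average = 323 / 4 = 80.75

ANSWER: 80.75


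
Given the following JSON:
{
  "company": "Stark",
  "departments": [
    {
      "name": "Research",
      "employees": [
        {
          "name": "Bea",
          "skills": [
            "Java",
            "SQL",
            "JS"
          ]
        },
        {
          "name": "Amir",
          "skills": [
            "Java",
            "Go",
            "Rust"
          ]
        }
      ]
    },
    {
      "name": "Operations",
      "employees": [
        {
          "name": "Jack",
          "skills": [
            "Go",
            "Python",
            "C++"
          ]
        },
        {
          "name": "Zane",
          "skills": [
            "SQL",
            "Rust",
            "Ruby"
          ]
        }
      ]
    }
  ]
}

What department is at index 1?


Path: departments[1].name
Value: Operations

ANSWER: Operations


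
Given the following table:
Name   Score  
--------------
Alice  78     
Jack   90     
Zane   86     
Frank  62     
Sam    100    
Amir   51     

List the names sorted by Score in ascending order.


Sorting by Score (ascending):
  Amir: 51
  Frank: 62
  Alice: 78
  Zane: 86
  Jack: 90
  Sam: 100


ANSWER: Amir, Frank, Alice, Zane, Jack, Sam


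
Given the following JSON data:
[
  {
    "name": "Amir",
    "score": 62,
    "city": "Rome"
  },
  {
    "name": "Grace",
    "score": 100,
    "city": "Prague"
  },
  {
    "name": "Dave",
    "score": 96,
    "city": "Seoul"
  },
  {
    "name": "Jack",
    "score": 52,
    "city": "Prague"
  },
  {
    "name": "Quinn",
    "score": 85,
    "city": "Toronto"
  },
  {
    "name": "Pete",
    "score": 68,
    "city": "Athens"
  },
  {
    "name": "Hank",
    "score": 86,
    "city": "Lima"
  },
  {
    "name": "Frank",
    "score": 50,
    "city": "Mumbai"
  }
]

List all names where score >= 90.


Filtering records where score >= 90:
  Amir (score=62) -> no
  Grace (score=100) -> YES
  Dave (score=96) -> YES
  Jack (score=52) -> no
  Quinn (score=85) -> no
  Pete (score=68) -> no
  Hank (score=86) -> no
  Frank (score=50) -> no


ANSWER: Grace, Dave


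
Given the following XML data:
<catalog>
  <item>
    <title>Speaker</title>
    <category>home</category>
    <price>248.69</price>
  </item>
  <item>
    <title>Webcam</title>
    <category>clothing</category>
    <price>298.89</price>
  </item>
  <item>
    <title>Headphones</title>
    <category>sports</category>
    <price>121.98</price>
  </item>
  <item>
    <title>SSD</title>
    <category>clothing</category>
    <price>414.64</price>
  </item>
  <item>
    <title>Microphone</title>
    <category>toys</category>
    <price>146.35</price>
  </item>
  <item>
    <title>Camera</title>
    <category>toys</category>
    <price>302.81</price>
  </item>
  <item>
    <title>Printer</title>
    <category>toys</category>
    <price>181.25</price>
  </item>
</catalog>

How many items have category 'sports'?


Scanning <item> elements for <category>sports</category>:
  Item 3: Headphones -> MATCH
Count: 1

ANSWER: 1


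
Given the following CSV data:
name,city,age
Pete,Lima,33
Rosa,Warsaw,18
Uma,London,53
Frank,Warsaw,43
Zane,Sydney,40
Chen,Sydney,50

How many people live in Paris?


Scanning city column for 'Paris':
Total matches: 0

ANSWER: 0


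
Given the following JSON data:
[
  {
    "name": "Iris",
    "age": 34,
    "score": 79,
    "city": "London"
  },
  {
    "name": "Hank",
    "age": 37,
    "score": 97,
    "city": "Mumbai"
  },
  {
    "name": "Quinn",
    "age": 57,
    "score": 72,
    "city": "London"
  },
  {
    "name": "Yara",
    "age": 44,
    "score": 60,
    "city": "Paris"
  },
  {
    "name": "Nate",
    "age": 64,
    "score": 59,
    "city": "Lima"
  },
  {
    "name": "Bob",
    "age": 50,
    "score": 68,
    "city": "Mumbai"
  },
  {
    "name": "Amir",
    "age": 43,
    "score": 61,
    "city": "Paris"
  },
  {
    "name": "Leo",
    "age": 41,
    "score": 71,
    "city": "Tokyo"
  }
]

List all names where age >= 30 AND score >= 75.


Checking both conditions:
  Iris (age=34, score=79) -> YES
  Hank (age=37, score=97) -> YES
  Quinn (age=57, score=72) -> no
  Yara (age=44, score=60) -> no
  Nate (age=64, score=59) -> no
  Bob (age=50, score=68) -> no
  Amir (age=43, score=61) -> no
  Leo (age=41, score=71) -> no


ANSWER: Iris, Hank


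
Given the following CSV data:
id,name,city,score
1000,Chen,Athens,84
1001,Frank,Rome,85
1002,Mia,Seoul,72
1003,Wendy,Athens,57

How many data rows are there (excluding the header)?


Counting rows (excluding header):
Header: id,name,city,score
Data rows: 4

ANSWER: 4


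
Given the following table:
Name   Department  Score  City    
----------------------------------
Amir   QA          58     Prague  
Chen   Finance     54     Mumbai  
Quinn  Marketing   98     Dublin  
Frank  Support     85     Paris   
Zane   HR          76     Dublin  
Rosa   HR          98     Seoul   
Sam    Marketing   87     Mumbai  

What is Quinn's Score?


Row 3: Quinn
Score = 98

ANSWER: 98


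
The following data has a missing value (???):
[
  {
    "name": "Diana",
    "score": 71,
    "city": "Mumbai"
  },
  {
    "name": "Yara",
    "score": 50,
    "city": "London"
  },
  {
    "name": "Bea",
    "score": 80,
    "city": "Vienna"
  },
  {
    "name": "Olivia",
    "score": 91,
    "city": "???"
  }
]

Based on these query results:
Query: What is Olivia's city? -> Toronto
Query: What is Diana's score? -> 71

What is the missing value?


The missing value is Olivia's city
From query: Olivia's city = Toronto

ANSWER: Toronto


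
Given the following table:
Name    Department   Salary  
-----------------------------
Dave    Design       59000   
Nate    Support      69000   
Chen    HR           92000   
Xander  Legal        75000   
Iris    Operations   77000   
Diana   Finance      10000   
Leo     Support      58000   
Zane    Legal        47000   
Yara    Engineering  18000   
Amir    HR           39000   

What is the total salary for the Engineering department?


Engineering department members:
  Yara: 18000
Total = 18000 = 18000

ANSWER: 18000


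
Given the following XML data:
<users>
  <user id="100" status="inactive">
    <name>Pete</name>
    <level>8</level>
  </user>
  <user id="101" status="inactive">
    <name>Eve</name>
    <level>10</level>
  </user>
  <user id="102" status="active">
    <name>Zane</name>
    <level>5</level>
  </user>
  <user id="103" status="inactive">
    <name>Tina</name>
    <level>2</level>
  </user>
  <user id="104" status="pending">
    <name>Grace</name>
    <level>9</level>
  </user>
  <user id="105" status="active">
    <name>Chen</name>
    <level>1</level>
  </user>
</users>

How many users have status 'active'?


Counting users with status='active':
  Zane (id=102) -> MATCH
  Chen (id=105) -> MATCH
Count: 2

ANSWER: 2


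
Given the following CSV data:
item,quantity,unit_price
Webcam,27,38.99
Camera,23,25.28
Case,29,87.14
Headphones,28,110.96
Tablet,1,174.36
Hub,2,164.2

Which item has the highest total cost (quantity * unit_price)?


Computing row totals:
  Webcam: 1052.73
  Camera: 581.44
  Case: 2527.06
  Headphones: 3106.88
  Tablet: 174.36
  Hub: 328.4
Maximum: Headphones (3106.88)

ANSWER: Headphones


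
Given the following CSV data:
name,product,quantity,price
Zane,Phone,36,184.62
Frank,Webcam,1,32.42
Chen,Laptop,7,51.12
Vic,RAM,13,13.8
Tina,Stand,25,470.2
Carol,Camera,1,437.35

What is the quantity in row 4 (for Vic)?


Row 4: Vic
Column 'quantity' = 13

ANSWER: 13


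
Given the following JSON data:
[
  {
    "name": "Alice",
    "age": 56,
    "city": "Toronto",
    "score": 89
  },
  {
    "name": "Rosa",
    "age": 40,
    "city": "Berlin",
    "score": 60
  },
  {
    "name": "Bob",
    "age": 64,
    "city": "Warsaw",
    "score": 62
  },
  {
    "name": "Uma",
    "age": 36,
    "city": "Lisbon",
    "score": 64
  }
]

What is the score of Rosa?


Looking up record where name = Rosa
Record index: 1
Field 'score' = 60

ANSWER: 60


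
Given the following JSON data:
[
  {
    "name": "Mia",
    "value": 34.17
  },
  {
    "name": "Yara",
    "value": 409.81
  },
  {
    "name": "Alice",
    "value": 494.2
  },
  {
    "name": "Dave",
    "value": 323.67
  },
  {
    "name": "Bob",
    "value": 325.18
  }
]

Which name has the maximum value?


Comparing values:
  Mia: 34.17
  Yara: 409.81
  Alice: 494.2
  Dave: 323.67
  Bob: 325.18
Maximum: Alice (494.2)

ANSWER: Alice


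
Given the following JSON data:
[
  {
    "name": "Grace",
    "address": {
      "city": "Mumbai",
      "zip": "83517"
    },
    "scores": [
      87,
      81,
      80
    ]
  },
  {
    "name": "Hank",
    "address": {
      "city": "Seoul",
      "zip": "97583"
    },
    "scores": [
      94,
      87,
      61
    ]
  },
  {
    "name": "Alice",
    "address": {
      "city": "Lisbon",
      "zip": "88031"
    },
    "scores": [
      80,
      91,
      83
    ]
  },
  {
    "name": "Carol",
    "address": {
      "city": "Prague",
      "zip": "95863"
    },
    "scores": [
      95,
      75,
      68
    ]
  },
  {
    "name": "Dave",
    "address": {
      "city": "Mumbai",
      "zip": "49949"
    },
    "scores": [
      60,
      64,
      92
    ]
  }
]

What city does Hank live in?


Path: records[1].address.city
Value: Seoul

ANSWER: Seoul


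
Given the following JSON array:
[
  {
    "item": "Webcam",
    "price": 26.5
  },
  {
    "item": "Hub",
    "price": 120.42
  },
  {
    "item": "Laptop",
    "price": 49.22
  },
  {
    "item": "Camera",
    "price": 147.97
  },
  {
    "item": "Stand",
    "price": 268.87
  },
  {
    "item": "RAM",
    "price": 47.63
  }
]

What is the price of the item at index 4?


Array index 4 -> Stand
price = 268.87

ANSWER: 268.87


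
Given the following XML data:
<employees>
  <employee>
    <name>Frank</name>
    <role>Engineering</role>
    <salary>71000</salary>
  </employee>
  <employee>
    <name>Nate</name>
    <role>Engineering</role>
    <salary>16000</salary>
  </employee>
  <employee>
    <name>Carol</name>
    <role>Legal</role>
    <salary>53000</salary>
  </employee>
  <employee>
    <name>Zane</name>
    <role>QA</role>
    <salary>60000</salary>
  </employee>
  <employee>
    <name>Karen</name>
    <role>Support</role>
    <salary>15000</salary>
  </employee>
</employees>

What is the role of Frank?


Searching for <employee> with <name>Frank</name>
Found at position 1
<role>Engineering</role>

ANSWER: Engineering


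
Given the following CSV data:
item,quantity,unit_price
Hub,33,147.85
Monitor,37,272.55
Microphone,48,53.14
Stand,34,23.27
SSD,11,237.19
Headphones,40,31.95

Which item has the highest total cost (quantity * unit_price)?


Computing row totals:
  Hub: 4879.05
  Monitor: 10084.35
  Microphone: 2550.72
  Stand: 791.18
  SSD: 2609.09
  Headphones: 1278.0
Maximum: Monitor (10084.35)

ANSWER: Monitor


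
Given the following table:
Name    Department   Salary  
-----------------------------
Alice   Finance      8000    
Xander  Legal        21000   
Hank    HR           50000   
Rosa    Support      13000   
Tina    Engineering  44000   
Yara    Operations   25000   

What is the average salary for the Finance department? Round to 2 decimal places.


Finance department members:
  Alice: 8000
Sum = 8000
Count = 1
Average = 8000 / 1 = 8000.00

ANSWER: 8000.00


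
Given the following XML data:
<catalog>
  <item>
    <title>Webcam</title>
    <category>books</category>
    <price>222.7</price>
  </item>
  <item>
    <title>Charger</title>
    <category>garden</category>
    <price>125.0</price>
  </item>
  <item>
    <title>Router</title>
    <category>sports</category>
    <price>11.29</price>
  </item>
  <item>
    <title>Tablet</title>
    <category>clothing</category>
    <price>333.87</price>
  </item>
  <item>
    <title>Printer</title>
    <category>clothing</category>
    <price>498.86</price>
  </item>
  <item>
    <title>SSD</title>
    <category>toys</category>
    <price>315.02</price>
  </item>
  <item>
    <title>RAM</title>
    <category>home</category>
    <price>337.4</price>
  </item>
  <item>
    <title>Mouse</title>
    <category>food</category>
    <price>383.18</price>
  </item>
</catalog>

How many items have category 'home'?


Scanning <item> elements for <category>home</category>:
  Item 7: RAM -> MATCH
Count: 1

ANSWER: 1
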